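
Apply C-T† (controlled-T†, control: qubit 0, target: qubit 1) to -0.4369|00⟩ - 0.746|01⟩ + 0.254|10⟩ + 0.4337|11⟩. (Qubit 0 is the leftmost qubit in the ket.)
-0.4369|00⟩ - 0.746|01⟩ + 0.254|10⟩ + (0.3067 - 0.3067i)|11⟩

C-T† leaves the control-|0⟩ kets |00⟩, |01⟩ unchanged and applies T† to qubit 1 on the control-|1⟩ pair (|10⟩, |11⟩).
T† = [[1, 0], [0, (1/√2 - (1/√2)i)]].
With a = amp(|10⟩) = 0.254 and b = amp(|11⟩) = 0.4337:
new amp(|10⟩) = (1)·a = 0.254
new amp(|11⟩) = (1/√2 - (1/√2)i)·b = (0.3067 - 0.3067i)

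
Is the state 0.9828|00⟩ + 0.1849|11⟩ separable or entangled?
Entangled

Writing the state as a|00⟩ + b|01⟩ + c|10⟩ + d|11⟩, it is a product state iff ad − bc = 0.
Here (a, b, c, d) = (0.9828, 0, 0, 0.1849): ad − bc = (0.9828)(0.1849) − (0)(0) = 0.1817 ≠ 0, so the state is entangled.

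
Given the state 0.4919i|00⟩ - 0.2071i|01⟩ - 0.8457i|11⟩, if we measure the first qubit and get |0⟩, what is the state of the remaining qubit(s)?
0.9216i|0⟩ - 0.388i|1⟩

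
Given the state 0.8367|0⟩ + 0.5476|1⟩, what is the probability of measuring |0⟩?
0.7001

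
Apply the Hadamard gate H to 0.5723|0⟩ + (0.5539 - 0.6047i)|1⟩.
(0.7963 - 0.4276i)|0⟩ + (0.01301 + 0.4276i)|1⟩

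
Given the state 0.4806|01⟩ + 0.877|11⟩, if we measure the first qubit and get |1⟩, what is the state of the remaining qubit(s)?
|1⟩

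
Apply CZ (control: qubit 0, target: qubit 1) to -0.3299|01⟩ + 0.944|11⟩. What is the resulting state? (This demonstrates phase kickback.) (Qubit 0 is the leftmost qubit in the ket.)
-0.3299|01⟩ - 0.944|11⟩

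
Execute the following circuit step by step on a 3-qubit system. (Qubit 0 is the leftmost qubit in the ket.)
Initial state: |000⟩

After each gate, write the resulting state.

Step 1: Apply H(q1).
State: 1/√2|000⟩ + 1/√2|010⟩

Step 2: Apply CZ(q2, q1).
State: 1/√2|000⟩ + 1/√2|010⟩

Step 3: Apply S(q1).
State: 1/√2|000⟩ + (1/√2)i|010⟩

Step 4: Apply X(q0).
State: 1/√2|100⟩ + (1/√2)i|110⟩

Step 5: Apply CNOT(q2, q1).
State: 1/√2|100⟩ + (1/√2)i|110⟩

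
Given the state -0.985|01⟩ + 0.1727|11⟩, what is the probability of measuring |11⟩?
0.02983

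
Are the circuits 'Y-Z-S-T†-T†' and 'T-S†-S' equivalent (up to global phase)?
No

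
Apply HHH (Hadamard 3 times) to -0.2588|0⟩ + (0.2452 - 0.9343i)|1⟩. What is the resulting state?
(-0.009617 - 0.6606i)|0⟩ + (-0.3564 + 0.6606i)|1⟩

H² = I, so H^3 = H: a single Hadamard. With (a, b) = (-0.2588, (0.2452 - 0.9343i)), H gives ((a + b)/√2, (a − b)/√2) = ((-0.009617 - 0.6606i), (-0.3564 + 0.6606i)).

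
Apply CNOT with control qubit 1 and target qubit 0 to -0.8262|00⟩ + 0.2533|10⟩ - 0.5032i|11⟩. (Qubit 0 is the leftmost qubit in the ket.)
-0.8262|00⟩ - 0.5032i|01⟩ + 0.2533|10⟩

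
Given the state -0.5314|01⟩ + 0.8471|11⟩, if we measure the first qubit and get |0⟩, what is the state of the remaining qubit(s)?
-|1⟩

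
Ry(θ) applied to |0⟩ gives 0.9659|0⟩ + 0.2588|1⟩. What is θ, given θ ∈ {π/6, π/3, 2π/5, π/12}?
π/6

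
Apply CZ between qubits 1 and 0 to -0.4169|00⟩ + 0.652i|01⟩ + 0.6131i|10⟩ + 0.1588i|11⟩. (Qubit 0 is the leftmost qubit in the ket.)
-0.4169|00⟩ + 0.652i|01⟩ + 0.6131i|10⟩ - 0.1588i|11⟩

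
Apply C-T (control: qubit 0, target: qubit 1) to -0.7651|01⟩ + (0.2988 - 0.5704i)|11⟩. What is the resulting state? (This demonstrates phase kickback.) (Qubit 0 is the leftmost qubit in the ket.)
-0.7651|01⟩ + (0.6146 - 0.1921i)|11⟩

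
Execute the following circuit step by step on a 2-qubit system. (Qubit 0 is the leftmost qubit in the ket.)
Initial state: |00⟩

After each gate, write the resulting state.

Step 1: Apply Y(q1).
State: i|01⟩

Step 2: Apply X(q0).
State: i|11⟩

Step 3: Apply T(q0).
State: (-1/√2 + (1/√2)i)|11⟩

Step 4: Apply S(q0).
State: (-1/√2 - (1/√2)i)|11⟩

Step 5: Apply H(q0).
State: (-1/2 - (1/2)i)|01⟩ + (1/2 + (1/2)i)|11⟩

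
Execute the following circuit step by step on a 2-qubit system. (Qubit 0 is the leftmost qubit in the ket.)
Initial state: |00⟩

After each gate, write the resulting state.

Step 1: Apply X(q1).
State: |01⟩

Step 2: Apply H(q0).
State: 1/√2|01⟩ + 1/√2|11⟩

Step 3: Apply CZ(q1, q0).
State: 1/√2|01⟩ - 1/√2|11⟩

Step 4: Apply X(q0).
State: -1/√2|01⟩ + 1/√2|11⟩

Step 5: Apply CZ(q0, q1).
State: -1/√2|01⟩ - 1/√2|11⟩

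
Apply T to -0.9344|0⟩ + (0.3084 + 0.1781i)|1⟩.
-0.9344|0⟩ + (0.09214 + 0.344i)|1⟩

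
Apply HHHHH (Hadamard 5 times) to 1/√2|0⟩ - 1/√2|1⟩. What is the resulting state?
|1⟩

H² = I, so H^5 = H: a single Hadamard. With (a, b) = (1/√2, -1/√2), H gives ((a + b)/√2, (a − b)/√2) = (0, 1).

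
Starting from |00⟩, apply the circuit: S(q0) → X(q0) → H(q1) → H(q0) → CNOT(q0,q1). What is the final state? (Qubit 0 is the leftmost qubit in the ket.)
1/2|00⟩ + 1/2|01⟩ - 1/2|10⟩ - 1/2|11⟩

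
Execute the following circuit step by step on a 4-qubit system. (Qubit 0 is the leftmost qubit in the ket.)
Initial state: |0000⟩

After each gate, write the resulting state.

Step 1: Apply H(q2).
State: 1/√2|0000⟩ + 1/√2|0010⟩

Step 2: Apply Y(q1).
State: (1/√2)i|0100⟩ + (1/√2)i|0110⟩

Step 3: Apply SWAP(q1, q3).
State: (1/√2)i|0001⟩ + (1/√2)i|0011⟩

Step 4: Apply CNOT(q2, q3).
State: (1/√2)i|0001⟩ + (1/√2)i|0010⟩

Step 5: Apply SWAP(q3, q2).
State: (1/√2)i|0001⟩ + (1/√2)i|0010⟩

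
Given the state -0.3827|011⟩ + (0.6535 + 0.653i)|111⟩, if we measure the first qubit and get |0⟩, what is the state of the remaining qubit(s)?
-|11⟩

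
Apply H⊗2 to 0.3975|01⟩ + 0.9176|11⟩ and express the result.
0.6576|00⟩ - 0.6576|01⟩ - 0.2601|10⟩ + 0.2601|11⟩

H⊗2 gives amp(|y⟩) = (1/2) Σ_x (−1)^(x·y) amp(|x⟩), where x·y is the number of positions in which both x and y have a 1.
|00⟩: (0.3975 + 0.9176)/2 = 0.6576
|01⟩: (-0.3975 - 0.9176)/2 = -0.6576
|10⟩: (0.3975 - 0.9176)/2 = -0.2601
|11⟩: (-0.3975 + 0.9176)/2 = 0.2601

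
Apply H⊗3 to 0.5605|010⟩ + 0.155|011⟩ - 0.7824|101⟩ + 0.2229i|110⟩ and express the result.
(-0.02365 + 0.07881i)|000⟩ + (0.42 + 0.07881i)|001⟩ + (-0.5296 - 0.07881i)|010⟩ + (0.1333 - 0.07881i)|011⟩ + (0.5296 - 0.07881i)|100⟩ + (-0.1333 - 0.07881i)|101⟩ + (0.02365 + 0.07881i)|110⟩ + (-0.42 + 0.07881i)|111⟩

H⊗3 gives amp(|y⟩) = (1/2√2) Σ_x (−1)^(x·y) amp(|x⟩), where x·y is the number of positions in which both x and y have a 1.
|000⟩: (0.5605 + 0.155 - 0.7824 + 0.2229i)/(2√2) = (-0.02365 + 0.07881i)
|001⟩: (0.5605 - 0.155 + 0.7824 + 0.2229i)/(2√2) = (0.42 + 0.07881i)
|010⟩: (-0.5605 - 0.155 - 0.7824 - 0.2229i)/(2√2) = (-0.5296 - 0.07881i)
|011⟩: (-0.5605 + 0.155 + 0.7824 - 0.2229i)/(2√2) = (0.1333 - 0.07881i)
|100⟩: (0.5605 + 0.155 + 0.7824 - 0.2229i)/(2√2) = (0.5296 - 0.07881i)
|101⟩: (0.5605 - 0.155 - 0.7824 - 0.2229i)/(2√2) = (-0.1333 - 0.07881i)
|110⟩: (-0.5605 - 0.155 + 0.7824 + 0.2229i)/(2√2) = (0.02365 + 0.07881i)
|111⟩: (-0.5605 + 0.155 - 0.7824 + 0.2229i)/(2√2) = (-0.42 + 0.07881i)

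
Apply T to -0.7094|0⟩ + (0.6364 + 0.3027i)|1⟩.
-0.7094|0⟩ + (0.236 + 0.664i)|1⟩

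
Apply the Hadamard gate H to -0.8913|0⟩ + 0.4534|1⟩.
-0.3096|0⟩ - 0.9508|1⟩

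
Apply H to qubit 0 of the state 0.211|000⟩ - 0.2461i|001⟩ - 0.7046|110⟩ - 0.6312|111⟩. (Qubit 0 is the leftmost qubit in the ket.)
0.1492|000⟩ - 0.174i|001⟩ - 0.4982|010⟩ - 0.4463|011⟩ + 0.1492|100⟩ - 0.174i|101⟩ + 0.4982|110⟩ + 0.4463|111⟩

H on qubit 0 mixes each pair of kets that differ only in qubit 0: amplitudes (a, b) of (|…0…⟩, |…1…⟩) become ((a + b)/√2, (a − b)/√2). Kets absent from the input have amplitude 0.
(|000⟩, |100⟩): (a, b) = (0.211, 0) → (0.1492, 0.1492)
(|001⟩, |101⟩): (a, b) = (-0.2461i, 0) → (-0.174i, -0.174i)
(|010⟩, |110⟩): (a, b) = (0, -0.7046) → (-0.4982, 0.4982)
(|011⟩, |111⟩): (a, b) = (0, -0.6312) → (-0.4463, 0.4463)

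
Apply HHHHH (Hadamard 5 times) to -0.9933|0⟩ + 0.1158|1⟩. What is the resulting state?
-0.6205|0⟩ - 0.7843|1⟩

H² = I, so H^5 = H: a single Hadamard. With (a, b) = (-0.9933, 0.1158), H gives ((a + b)/√2, (a − b)/√2) = (-0.6205, -0.7843).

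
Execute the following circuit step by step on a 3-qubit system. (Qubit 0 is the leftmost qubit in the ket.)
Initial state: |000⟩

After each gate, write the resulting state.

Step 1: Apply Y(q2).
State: i|001⟩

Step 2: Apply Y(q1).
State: -|011⟩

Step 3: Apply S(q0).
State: -|011⟩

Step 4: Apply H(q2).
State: -1/√2|010⟩ + 1/√2|011⟩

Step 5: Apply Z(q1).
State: 1/√2|010⟩ - 1/√2|011⟩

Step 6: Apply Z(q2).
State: 1/√2|010⟩ + 1/√2|011⟩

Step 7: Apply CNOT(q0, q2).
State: 1/√2|010⟩ + 1/√2|011⟩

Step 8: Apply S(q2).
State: 1/√2|010⟩ + (1/√2)i|011⟩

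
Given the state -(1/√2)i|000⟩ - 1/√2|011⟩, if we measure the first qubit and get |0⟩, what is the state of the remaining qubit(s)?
-(1/√2)i|00⟩ - 1/√2|11⟩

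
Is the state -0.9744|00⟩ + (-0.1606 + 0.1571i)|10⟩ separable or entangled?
Separable

Writing the state as a|00⟩ + b|01⟩ + c|10⟩ + d|11⟩, it is a product state iff ad − bc = 0.
Here (a, b, c, d) = (-0.9744, 0, (-0.1606 + 0.1571i), 0): ad − bc = (-0.9744)(0) − (0)(-0.1606 + 0.1571i) = 0, so the state is separable.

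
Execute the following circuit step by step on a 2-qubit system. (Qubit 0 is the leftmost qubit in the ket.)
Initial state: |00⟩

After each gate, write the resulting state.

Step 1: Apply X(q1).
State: |01⟩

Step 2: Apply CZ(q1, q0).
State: |01⟩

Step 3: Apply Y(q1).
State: -i|00⟩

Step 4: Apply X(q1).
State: -i|01⟩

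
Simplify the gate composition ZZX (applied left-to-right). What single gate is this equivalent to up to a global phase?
X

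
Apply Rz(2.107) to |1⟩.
(0.4945 + 0.8692i)|1⟩

Rz(2.107) = [[e^(−iθ/2), 0], [0, e^(iθ/2)]] with e^(±iθ/2) = cos(θ/2) ± i·sin(θ/2); θ = 2.107, cos(θ/2) ≈ 0.494532, sin(θ/2) ≈ 0.869159.
With a = amp(|0⟩) = 0 and b = amp(|1⟩) = 1:
new amp(|0⟩) = (0.494532 - 0.869159i)·a = 0
new amp(|1⟩) = (0.494532 + 0.869159i)·b = (0.4945 + 0.8692i)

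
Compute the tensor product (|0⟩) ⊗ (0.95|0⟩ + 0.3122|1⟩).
0.95|00⟩ + 0.3122|01⟩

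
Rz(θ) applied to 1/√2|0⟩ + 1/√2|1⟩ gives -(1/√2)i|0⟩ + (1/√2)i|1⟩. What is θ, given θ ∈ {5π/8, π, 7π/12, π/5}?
π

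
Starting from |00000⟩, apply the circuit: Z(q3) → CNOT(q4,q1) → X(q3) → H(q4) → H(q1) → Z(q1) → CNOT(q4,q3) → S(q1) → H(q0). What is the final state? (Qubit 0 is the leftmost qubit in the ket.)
1/√8|00001⟩ + 1/√8|00010⟩ - (1/√8)i|01001⟩ - (1/√8)i|01010⟩ + 1/√8|10001⟩ + 1/√8|10010⟩ - (1/√8)i|11001⟩ - (1/√8)i|11010⟩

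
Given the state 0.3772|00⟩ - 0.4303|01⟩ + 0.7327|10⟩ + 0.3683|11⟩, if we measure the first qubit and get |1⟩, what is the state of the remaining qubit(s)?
0.8935|0⟩ + 0.4491|1⟩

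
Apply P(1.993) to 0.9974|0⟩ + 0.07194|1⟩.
0.9974|0⟩ + (-0.02948 + 0.06562i)|1⟩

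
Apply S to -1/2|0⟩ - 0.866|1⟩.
-1/2|0⟩ - 0.866i|1⟩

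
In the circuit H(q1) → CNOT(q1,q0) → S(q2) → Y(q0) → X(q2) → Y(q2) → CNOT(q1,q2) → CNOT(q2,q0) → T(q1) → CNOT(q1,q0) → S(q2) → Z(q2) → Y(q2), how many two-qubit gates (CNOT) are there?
4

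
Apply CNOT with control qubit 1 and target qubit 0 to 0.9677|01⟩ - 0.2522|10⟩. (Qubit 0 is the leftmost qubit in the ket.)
-0.2522|10⟩ + 0.9677|11⟩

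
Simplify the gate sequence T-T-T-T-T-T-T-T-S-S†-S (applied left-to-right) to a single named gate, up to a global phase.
S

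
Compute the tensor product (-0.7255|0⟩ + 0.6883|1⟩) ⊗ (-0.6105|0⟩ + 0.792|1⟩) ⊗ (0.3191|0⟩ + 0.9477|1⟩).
0.1413|000⟩ + 0.4198|001⟩ - 0.1834|010⟩ - 0.5445|011⟩ - 0.1341|100⟩ - 0.3982|101⟩ + 0.174|110⟩ + 0.5166|111⟩

amp(|b₁b₂…⟩) = product of the factor amplitudes for bits b₁, b₂, …; only kets whose every factor amplitude is nonzero survive.
|000⟩: (-0.7255)(-0.6105)(0.3191) = 0.1413
|001⟩: (-0.7255)(-0.6105)(0.9477) = 0.4198
|010⟩: (-0.7255)(0.792)(0.3191) = -0.1834
|011⟩: (-0.7255)(0.792)(0.9477) = -0.5445
|100⟩: (0.6883)(-0.6105)(0.3191) = -0.1341
|101⟩: (0.6883)(-0.6105)(0.9477) = -0.3982
|110⟩: (0.6883)(0.792)(0.3191) = 0.174
|111⟩: (0.6883)(0.792)(0.9477) = 0.5166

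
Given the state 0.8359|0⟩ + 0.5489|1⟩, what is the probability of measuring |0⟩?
0.6987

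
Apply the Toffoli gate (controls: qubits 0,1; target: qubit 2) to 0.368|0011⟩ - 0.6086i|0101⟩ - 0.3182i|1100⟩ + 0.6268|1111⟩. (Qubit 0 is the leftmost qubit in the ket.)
0.368|0011⟩ - 0.6086i|0101⟩ + 0.6268|1101⟩ - 0.3182i|1110⟩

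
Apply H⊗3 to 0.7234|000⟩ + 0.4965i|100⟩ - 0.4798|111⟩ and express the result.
(0.08613 + 0.1755i)|000⟩ + (0.4254 + 0.1755i)|001⟩ + (0.4254 + 0.1755i)|010⟩ + (0.08613 + 0.1755i)|011⟩ + (0.4254 - 0.1755i)|100⟩ + (0.08613 - 0.1755i)|101⟩ + (0.08613 - 0.1755i)|110⟩ + (0.4254 - 0.1755i)|111⟩

H⊗3 gives amp(|y⟩) = (1/2√2) Σ_x (−1)^(x·y) amp(|x⟩), where x·y is the number of positions in which both x and y have a 1.
|000⟩: (0.7234 + 0.4965i - 0.4798)/(2√2) = (0.08613 + 0.1755i)
|001⟩: (0.7234 + 0.4965i + 0.4798)/(2√2) = (0.4254 + 0.1755i)
|010⟩: (0.7234 + 0.4965i + 0.4798)/(2√2) = (0.4254 + 0.1755i)
|011⟩: (0.7234 + 0.4965i - 0.4798)/(2√2) = (0.08613 + 0.1755i)
|100⟩: (0.7234 - 0.4965i + 0.4798)/(2√2) = (0.4254 - 0.1755i)
|101⟩: (0.7234 - 0.4965i - 0.4798)/(2√2) = (0.08613 - 0.1755i)
|110⟩: (0.7234 - 0.4965i - 0.4798)/(2√2) = (0.08613 - 0.1755i)
|111⟩: (0.7234 - 0.4965i + 0.4798)/(2√2) = (0.4254 - 0.1755i)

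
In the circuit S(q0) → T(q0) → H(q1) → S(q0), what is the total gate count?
4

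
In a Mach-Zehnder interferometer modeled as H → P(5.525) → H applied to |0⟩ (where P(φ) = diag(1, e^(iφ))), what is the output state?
(0.863 - 0.3438i)|0⟩ + (0.137 + 0.3438i)|1⟩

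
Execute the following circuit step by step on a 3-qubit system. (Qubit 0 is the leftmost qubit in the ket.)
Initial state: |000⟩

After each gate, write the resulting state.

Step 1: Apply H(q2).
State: 1/√2|000⟩ + 1/√2|001⟩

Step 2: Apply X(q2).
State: 1/√2|000⟩ + 1/√2|001⟩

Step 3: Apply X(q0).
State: 1/√2|100⟩ + 1/√2|101⟩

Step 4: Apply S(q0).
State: (1/√2)i|100⟩ + (1/√2)i|101⟩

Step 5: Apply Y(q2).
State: 1/√2|100⟩ - 1/√2|101⟩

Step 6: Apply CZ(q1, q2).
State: 1/√2|100⟩ - 1/√2|101⟩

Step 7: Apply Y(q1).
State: (1/√2)i|110⟩ - (1/√2)i|111⟩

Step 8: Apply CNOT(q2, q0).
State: -(1/√2)i|011⟩ + (1/√2)i|110⟩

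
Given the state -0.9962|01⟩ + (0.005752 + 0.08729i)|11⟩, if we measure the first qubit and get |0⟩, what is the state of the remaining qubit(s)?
-|1⟩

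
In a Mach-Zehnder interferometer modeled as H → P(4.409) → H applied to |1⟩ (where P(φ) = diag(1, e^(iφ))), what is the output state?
(0.6494 + 0.4772i)|0⟩ + (0.3506 - 0.4772i)|1⟩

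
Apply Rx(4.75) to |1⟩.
-0.6937i|0⟩ - 0.7203|1⟩

Rx(4.75) = [[cos(θ/2), −i·sin(θ/2)], [−i·sin(θ/2), cos(θ/2)]]; θ = 4.75, cos(θ/2) ≈ -0.720278, sin(θ/2) ≈ 0.693685.
With a = amp(|0⟩) = 0 and b = amp(|1⟩) = 1:
new amp(|0⟩) = (-0.720278)·a + (-0.693685i)·b = -0.6937i
new amp(|1⟩) = (-0.693685i)·a + (-0.720278)·b = -0.7203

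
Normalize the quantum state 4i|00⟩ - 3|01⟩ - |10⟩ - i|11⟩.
0.7698i|00⟩ - 1/√3|01⟩ - 0.1925|10⟩ - 0.1925i|11⟩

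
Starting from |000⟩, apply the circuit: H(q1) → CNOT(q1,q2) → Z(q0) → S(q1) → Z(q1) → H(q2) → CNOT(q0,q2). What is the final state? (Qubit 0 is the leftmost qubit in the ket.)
1/2|000⟩ + 1/2|001⟩ - (1/2)i|010⟩ + (1/2)i|011⟩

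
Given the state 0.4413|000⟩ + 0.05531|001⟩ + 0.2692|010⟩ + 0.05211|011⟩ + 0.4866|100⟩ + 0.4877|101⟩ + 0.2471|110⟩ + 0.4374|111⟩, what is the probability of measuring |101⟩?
0.2379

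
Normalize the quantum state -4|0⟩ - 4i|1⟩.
-1/√2|0⟩ - (1/√2)i|1⟩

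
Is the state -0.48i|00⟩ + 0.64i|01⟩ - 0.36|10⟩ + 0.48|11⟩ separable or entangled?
Separable

Writing the state as a|00⟩ + b|01⟩ + c|10⟩ + d|11⟩, it is a product state iff ad − bc = 0.
Here (a, b, c, d) = (-0.48i, 0.64i, -0.36, 0.48): ad − bc = (-0.48i)(0.48) − (0.64i)(-0.36) = 0, so the state is separable.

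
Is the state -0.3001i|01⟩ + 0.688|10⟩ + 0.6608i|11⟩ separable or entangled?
Entangled

Writing the state as a|00⟩ + b|01⟩ + c|10⟩ + d|11⟩, it is a product state iff ad − bc = 0.
Here (a, b, c, d) = (0, -0.3001i, 0.688, 0.6608i): ad − bc = (0)(0.6608i) − (-0.3001i)(0.688) = 0.2065i ≠ 0, so the state is entangled.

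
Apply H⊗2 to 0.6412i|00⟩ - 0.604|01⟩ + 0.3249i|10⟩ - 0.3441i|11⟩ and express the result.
(-0.302 + 0.311i)|00⟩ + (0.302 + 0.6551i)|01⟩ + (-0.302 + 0.3302i)|10⟩ + (0.302 - 0.0139i)|11⟩

H⊗2 gives amp(|y⟩) = (1/2) Σ_x (−1)^(x·y) amp(|x⟩), where x·y is the number of positions in which both x and y have a 1.
|00⟩: (0.6412i - 0.604 + 0.3249i - 0.3441i)/2 = (-0.302 + 0.311i)
|01⟩: (0.6412i + 0.604 + 0.3249i + 0.3441i)/2 = (0.302 + 0.6551i)
|10⟩: (0.6412i - 0.604 - 0.3249i + 0.3441i)/2 = (-0.302 + 0.3302i)
|11⟩: (0.6412i + 0.604 - 0.3249i - 0.3441i)/2 = (0.302 - 0.0139i)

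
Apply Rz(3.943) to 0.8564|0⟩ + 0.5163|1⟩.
(-0.3341 - 0.7886i)|0⟩ + (-0.2014 + 0.4754i)|1⟩

Rz(3.943) = [[e^(−iθ/2), 0], [0, e^(iθ/2)]] with e^(±iθ/2) = cos(θ/2) ± i·sin(θ/2); θ = 3.943, cos(θ/2) ≈ -0.390066, sin(θ/2) ≈ 0.920787.
With a = amp(|0⟩) = 0.8564 and b = amp(|1⟩) = 0.5163:
new amp(|0⟩) = (-0.390066 - 0.920787i)·a = (-0.3341 - 0.7886i)
new amp(|1⟩) = (-0.390066 + 0.920787i)·b = (-0.2014 + 0.4754i)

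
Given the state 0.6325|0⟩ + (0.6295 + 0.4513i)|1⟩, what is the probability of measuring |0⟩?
0.4001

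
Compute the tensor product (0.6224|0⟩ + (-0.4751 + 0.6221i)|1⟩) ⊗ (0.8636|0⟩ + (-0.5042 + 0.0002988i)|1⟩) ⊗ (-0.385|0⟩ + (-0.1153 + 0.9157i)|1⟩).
-0.2069|000⟩ + (-0.06197 + 0.4922i)|001⟩ + (0.1208 - 0.0000716i)|010⟩ + (0.03601 - 0.2874i)|011⟩ + (0.158 - 0.2068i)|100⟩ + (-0.4446 - 0.4377i)|101⟩ + (-0.09215 + 0.1208i)|110⟩ + (0.2598 + 0.2554i)|111⟩

amp(|b₁b₂…⟩) = product of the factor amplitudes for bits b₁, b₂, …; only kets whose every factor amplitude is nonzero survive.
|000⟩: (0.6224)(0.8636)(-0.385) = -0.2069
|001⟩: (0.6224)(0.8636)(-0.1153 + 0.9157i) = (-0.06197 + 0.4922i)
|010⟩: (0.6224)(-0.5042 + 0.0002988i)(-0.385) = (0.1208 - 0.0000716i)
|011⟩: (0.6224)(-0.5042 + 0.0002988i)(-0.1153 + 0.9157i) = (0.03601 - 0.2874i)
|100⟩: (-0.4751 + 0.6221i)(0.8636)(-0.385) = (0.158 - 0.2068i)
|101⟩: (-0.4751 + 0.6221i)(0.8636)(-0.1153 + 0.9157i) = (-0.4446 - 0.4377i)
|110⟩: (-0.4751 + 0.6221i)(-0.5042 + 0.0002988i)(-0.385) = (-0.09215 + 0.1208i)
|111⟩: (-0.4751 + 0.6221i)(-0.5042 + 0.0002988i)(-0.1153 + 0.9157i) = (0.2598 + 0.2554i)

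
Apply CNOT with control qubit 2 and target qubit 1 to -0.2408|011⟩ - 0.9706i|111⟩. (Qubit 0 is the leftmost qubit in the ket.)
-0.2408|001⟩ - 0.9706i|101⟩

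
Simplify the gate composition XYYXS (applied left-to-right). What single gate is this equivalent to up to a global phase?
S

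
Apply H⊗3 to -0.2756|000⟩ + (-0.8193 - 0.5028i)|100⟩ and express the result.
(-0.3871 - 0.1778i)|000⟩ + (-0.3871 - 0.1778i)|001⟩ + (-0.3871 - 0.1778i)|010⟩ + (-0.3871 - 0.1778i)|011⟩ + (0.1922 + 0.1778i)|100⟩ + (0.1922 + 0.1778i)|101⟩ + (0.1922 + 0.1778i)|110⟩ + (0.1922 + 0.1778i)|111⟩

H⊗3 gives amp(|y⟩) = (1/2√2) Σ_x (−1)^(x·y) amp(|x⟩), where x·y is the number of positions in which both x and y have a 1.
|000⟩: (-0.2756 + (-0.8193 - 0.5028i))/(2√2) = (-0.3871 - 0.1778i)
|001⟩: (-0.2756 + (-0.8193 - 0.5028i))/(2√2) = (-0.3871 - 0.1778i)
|010⟩: (-0.2756 + (-0.8193 - 0.5028i))/(2√2) = (-0.3871 - 0.1778i)
|011⟩: (-0.2756 + (-0.8193 - 0.5028i))/(2√2) = (-0.3871 - 0.1778i)
|100⟩: (-0.2756 - (-0.8193 - 0.5028i))/(2√2) = (0.1922 + 0.1778i)
|101⟩: (-0.2756 - (-0.8193 - 0.5028i))/(2√2) = (0.1922 + 0.1778i)
|110⟩: (-0.2756 - (-0.8193 - 0.5028i))/(2√2) = (0.1922 + 0.1778i)
|111⟩: (-0.2756 - (-0.8193 - 0.5028i))/(2√2) = (0.1922 + 0.1778i)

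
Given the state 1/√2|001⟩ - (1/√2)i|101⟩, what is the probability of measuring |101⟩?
1/2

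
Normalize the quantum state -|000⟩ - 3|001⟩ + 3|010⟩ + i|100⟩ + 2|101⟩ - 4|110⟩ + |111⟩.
-0.1562|000⟩ - 0.4685|001⟩ + 0.4685|010⟩ + 0.1562i|100⟩ + 0.3123|101⟩ - 0.6247|110⟩ + 0.1562|111⟩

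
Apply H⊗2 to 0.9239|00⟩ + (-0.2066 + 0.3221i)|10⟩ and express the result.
(0.3587 + 0.1611i)|00⟩ + (0.3587 + 0.1611i)|01⟩ + (0.5653 - 0.1611i)|10⟩ + (0.5653 - 0.1611i)|11⟩

H⊗2 gives amp(|y⟩) = (1/2) Σ_x (−1)^(x·y) amp(|x⟩), where x·y is the number of positions in which both x and y have a 1.
|00⟩: (0.9239 + (-0.2066 + 0.3221i))/2 = (0.3587 + 0.1611i)
|01⟩: (0.9239 + (-0.2066 + 0.3221i))/2 = (0.3587 + 0.1611i)
|10⟩: (0.9239 - (-0.2066 + 0.3221i))/2 = (0.5653 - 0.1611i)
|11⟩: (0.9239 - (-0.2066 + 0.3221i))/2 = (0.5653 - 0.1611i)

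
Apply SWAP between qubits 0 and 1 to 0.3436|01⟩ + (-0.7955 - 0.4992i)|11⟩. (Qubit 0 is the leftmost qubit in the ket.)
0.3436|10⟩ + (-0.7955 - 0.4992i)|11⟩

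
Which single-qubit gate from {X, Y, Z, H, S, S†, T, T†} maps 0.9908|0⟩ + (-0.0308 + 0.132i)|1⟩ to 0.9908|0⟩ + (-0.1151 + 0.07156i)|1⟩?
T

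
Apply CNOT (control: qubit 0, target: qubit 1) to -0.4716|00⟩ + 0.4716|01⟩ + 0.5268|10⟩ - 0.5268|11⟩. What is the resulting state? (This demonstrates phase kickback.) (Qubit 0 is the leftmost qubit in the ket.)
-0.4716|00⟩ + 0.4716|01⟩ - 0.5268|10⟩ + 0.5268|11⟩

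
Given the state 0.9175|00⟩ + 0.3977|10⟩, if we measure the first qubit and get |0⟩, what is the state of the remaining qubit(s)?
|0⟩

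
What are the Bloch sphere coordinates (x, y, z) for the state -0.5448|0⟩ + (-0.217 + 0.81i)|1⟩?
(0.2364, -0.8826, -0.4064)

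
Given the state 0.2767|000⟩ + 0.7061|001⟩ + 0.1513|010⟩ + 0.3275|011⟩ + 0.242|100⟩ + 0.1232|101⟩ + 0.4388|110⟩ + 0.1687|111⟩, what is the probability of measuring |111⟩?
0.02846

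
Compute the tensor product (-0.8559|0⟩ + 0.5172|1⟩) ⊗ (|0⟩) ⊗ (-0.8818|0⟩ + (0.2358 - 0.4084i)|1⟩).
0.7547|000⟩ + (-0.2018 + 0.3495i)|001⟩ - 0.4561|100⟩ + (0.122 - 0.2112i)|101⟩

amp(|b₁b₂…⟩) = product of the factor amplitudes for bits b₁, b₂, …; only kets whose every factor amplitude is nonzero survive.
|000⟩: (-0.8559)(1)(-0.8818) = 0.7547
|001⟩: (-0.8559)(1)(0.2358 - 0.4084i) = (-0.2018 + 0.3495i)
|100⟩: (0.5172)(1)(-0.8818) = -0.4561
|101⟩: (0.5172)(1)(0.2358 - 0.4084i) = (0.122 - 0.2112i)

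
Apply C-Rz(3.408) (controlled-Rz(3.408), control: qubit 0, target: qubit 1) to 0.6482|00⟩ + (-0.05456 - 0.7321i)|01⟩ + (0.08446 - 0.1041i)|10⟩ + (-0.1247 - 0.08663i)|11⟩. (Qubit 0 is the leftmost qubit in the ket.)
0.6482|00⟩ + (-0.05456 - 0.7321i)|01⟩ + (-0.1144 - 0.06989i)|10⟩ + (0.1024 - 0.1121i)|11⟩

C-Rz(3.408) leaves the control-|0⟩ kets |00⟩, |01⟩ unchanged and applies Rz(3.408) to qubit 1 on the control-|1⟩ pair (|10⟩, |11⟩).
Rz(3.408) = [[e^(−iθ/2), 0], [0, e^(iθ/2)]] with e^(±iθ/2) = cos(θ/2) ± i·sin(θ/2); θ = 3.408, cos(θ/2) ≈ -0.13281, sin(θ/2) ≈ 0.991142.
With a = amp(|10⟩) = (0.08446 - 0.1041i) and b = amp(|11⟩) = (-0.1247 - 0.08663i):
new amp(|10⟩) = (-0.13281 - 0.991142i)·a = (-0.1144 - 0.06989i)
new amp(|11⟩) = (-0.13281 + 0.991142i)·b = (0.1024 - 0.1121i)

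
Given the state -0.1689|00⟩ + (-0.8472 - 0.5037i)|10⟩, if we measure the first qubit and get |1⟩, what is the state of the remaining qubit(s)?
(-0.8596 - 0.511i)|0⟩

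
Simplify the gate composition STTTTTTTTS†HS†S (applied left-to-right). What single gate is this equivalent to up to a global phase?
H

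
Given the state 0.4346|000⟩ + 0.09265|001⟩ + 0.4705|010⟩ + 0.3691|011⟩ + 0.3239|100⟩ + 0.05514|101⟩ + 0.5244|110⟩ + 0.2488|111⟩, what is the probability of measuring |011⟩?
0.1362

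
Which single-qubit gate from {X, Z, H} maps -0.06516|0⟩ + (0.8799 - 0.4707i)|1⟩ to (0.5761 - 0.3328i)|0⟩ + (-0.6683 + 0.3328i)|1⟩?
H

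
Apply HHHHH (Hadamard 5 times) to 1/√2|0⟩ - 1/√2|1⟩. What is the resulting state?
|1⟩

H² = I, so H^5 = H: a single Hadamard. With (a, b) = (1/√2, -1/√2), H gives ((a + b)/√2, (a − b)/√2) = (0, 1).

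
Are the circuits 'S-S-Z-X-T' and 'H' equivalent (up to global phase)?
No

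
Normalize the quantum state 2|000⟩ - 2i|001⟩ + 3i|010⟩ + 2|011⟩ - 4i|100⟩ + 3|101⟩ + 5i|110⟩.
0.2374|000⟩ - 0.2374i|001⟩ + 0.356i|010⟩ + 0.2374|011⟩ - 0.4747i|100⟩ + 0.356|101⟩ + 0.5934i|110⟩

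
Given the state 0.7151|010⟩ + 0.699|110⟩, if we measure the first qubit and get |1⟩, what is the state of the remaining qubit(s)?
|10⟩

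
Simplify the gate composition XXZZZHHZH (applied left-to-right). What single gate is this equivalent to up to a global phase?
H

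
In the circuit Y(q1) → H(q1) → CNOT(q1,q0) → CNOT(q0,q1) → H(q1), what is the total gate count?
5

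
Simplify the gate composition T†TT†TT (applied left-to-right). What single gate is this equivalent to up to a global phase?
T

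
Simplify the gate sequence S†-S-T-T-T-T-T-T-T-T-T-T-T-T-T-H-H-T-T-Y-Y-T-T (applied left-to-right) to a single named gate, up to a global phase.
T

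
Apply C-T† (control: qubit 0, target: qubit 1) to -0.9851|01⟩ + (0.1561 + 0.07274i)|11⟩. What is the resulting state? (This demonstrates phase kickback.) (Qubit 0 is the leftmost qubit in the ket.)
-0.9851|01⟩ + (0.1618 - 0.05894i)|11⟩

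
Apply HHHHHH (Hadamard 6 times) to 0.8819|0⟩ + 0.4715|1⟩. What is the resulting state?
0.8819|0⟩ + 0.4715|1⟩

H² = I, so an even number of Hadamards cancels: H^6 = I and the state is unchanged.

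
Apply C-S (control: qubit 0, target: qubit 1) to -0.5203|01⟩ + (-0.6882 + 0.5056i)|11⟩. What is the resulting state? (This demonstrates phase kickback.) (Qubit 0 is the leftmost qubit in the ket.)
-0.5203|01⟩ + (-0.5056 - 0.6882i)|11⟩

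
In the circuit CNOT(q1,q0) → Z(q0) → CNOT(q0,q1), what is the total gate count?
3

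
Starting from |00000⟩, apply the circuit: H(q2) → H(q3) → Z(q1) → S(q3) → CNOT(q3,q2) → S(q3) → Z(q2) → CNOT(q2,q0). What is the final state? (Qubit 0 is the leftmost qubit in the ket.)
1/2|00000⟩ - 1/2|00010⟩ - 1/2|10100⟩ + 1/2|10110⟩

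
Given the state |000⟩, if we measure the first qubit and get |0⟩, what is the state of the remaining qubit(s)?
|00⟩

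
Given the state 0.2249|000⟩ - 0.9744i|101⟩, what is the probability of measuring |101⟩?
0.9495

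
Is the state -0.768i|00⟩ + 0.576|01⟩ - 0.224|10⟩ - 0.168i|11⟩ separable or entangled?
Separable

Writing the state as a|00⟩ + b|01⟩ + c|10⟩ + d|11⟩, it is a product state iff ad − bc = 0.
Here (a, b, c, d) = (-0.768i, 0.576, -0.224, -0.168i): ad − bc = (-0.768i)(-0.168i) − (0.576)(-0.224) = 0, so the state is separable.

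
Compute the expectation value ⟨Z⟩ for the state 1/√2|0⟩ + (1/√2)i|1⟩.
0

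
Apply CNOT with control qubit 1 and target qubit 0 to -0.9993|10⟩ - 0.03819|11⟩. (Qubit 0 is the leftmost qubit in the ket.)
-0.03819|01⟩ - 0.9993|10⟩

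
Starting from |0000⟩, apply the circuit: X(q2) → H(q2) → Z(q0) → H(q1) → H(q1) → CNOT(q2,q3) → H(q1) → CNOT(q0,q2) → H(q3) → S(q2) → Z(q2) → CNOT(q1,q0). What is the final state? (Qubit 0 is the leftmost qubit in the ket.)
1/√8|0000⟩ + 1/√8|0001⟩ + (1/√8)i|0010⟩ - (1/√8)i|0011⟩ + 1/√8|1100⟩ + 1/√8|1101⟩ + (1/√8)i|1110⟩ - (1/√8)i|1111⟩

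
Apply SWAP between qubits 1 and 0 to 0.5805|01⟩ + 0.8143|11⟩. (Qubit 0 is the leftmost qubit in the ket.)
0.5805|10⟩ + 0.8143|11⟩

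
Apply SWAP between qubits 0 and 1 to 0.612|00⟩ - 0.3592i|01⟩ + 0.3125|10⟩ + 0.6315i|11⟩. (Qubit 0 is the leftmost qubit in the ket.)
0.612|00⟩ + 0.3125|01⟩ - 0.3592i|10⟩ + 0.6315i|11⟩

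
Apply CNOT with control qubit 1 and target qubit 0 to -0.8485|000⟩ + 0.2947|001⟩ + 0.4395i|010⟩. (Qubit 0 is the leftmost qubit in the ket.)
-0.8485|000⟩ + 0.2947|001⟩ + 0.4395i|110⟩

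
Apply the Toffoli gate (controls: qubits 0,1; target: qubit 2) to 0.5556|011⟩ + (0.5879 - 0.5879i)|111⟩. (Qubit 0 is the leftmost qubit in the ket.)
0.5556|011⟩ + (0.5879 - 0.5879i)|110⟩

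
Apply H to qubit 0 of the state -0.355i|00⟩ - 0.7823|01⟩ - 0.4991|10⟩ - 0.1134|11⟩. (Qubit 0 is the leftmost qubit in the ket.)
(-0.3529 - 0.251i)|00⟩ - 0.6334|01⟩ + (0.3529 - 0.251i)|10⟩ - 0.473|11⟩

H on qubit 0 mixes each pair of kets that differ only in qubit 0: amplitudes (a, b) of (|…0…⟩, |…1…⟩) become ((a + b)/√2, (a − b)/√2). Kets absent from the input have amplitude 0.
(|00⟩, |10⟩): (a, b) = (-0.355i, -0.4991) → ((-0.3529 - 0.251i), (0.3529 - 0.251i))
(|01⟩, |11⟩): (a, b) = (-0.7823, -0.1134) → (-0.6334, -0.473)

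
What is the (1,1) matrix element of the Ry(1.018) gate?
0.8732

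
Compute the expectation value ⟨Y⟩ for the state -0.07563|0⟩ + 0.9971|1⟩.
0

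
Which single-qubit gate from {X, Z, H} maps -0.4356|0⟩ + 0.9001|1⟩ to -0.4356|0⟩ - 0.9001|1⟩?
Z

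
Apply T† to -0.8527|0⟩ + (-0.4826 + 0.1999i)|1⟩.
-0.8527|0⟩ + (-0.1999 + 0.4826i)|1⟩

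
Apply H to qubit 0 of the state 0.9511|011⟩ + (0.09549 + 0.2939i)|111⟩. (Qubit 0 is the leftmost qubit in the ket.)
(0.7401 + 0.2078i)|011⟩ + (0.605 - 0.2078i)|111⟩

H on qubit 0 mixes each pair of kets that differ only in qubit 0: amplitudes (a, b) of (|…0…⟩, |…1…⟩) become ((a + b)/√2, (a − b)/√2). Kets absent from the input have amplitude 0.
(|011⟩, |111⟩): (a, b) = (0.9511, (0.09549 + 0.2939i)) → ((0.7401 + 0.2078i), (0.605 - 0.2078i))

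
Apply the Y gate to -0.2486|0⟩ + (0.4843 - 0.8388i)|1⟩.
(-0.8388 - 0.4843i)|0⟩ - 0.2486i|1⟩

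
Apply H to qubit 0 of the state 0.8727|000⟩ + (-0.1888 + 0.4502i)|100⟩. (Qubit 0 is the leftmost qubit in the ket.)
(0.4836 + 0.3183i)|000⟩ + (0.7506 - 0.3183i)|100⟩

H on qubit 0 mixes each pair of kets that differ only in qubit 0: amplitudes (a, b) of (|…0…⟩, |…1…⟩) become ((a + b)/√2, (a − b)/√2). Kets absent from the input have amplitude 0.
(|000⟩, |100⟩): (a, b) = (0.8727, (-0.1888 + 0.4502i)) → ((0.4836 + 0.3183i), (0.7506 - 0.3183i))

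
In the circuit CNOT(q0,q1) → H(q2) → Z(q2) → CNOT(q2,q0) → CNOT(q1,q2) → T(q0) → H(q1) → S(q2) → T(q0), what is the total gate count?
9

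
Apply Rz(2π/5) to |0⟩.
(0.809 - 0.5878i)|0⟩

Rz(2π/5) = [[e^(−iθ/2), 0], [0, e^(iθ/2)]] with e^(±iθ/2) = cos(θ/2) ± i·sin(θ/2); θ = 2π/5, cos(θ/2) ≈ 0.809017, sin(θ/2) ≈ 0.587785.
With a = amp(|0⟩) = 1 and b = amp(|1⟩) = 0:
new amp(|0⟩) = (0.809017 - 0.587785i)·a = (0.809 - 0.5878i)
new amp(|1⟩) = (0.809017 + 0.587785i)·b = 0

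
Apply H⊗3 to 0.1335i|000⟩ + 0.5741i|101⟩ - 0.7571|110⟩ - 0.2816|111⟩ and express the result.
(-0.3672 + 0.2502i)|000⟩ + (-0.1681 - 0.1558i)|001⟩ + (0.3672 + 0.2502i)|010⟩ + (0.1681 - 0.1558i)|011⟩ + (0.3672 - 0.1558i)|100⟩ + (0.1681 + 0.2502i)|101⟩ + (-0.3672 - 0.1558i)|110⟩ + (-0.1681 + 0.2502i)|111⟩

H⊗3 gives amp(|y⟩) = (1/2√2) Σ_x (−1)^(x·y) amp(|x⟩), where x·y is the number of positions in which both x and y have a 1.
|000⟩: (0.1335i + 0.5741i - 0.7571 - 0.2816)/(2√2) = (-0.3672 + 0.2502i)
|001⟩: (0.1335i - 0.5741i - 0.7571 + 0.2816)/(2√2) = (-0.1681 - 0.1558i)
|010⟩: (0.1335i + 0.5741i + 0.7571 + 0.2816)/(2√2) = (0.3672 + 0.2502i)
|011⟩: (0.1335i - 0.5741i + 0.7571 - 0.2816)/(2√2) = (0.1681 - 0.1558i)
|100⟩: (0.1335i - 0.5741i + 0.7571 + 0.2816)/(2√2) = (0.3672 - 0.1558i)
|101⟩: (0.1335i + 0.5741i + 0.7571 - 0.2816)/(2√2) = (0.1681 + 0.2502i)
|110⟩: (0.1335i - 0.5741i - 0.7571 - 0.2816)/(2√2) = (-0.3672 - 0.1558i)
|111⟩: (0.1335i + 0.5741i - 0.7571 + 0.2816)/(2√2) = (-0.1681 + 0.2502i)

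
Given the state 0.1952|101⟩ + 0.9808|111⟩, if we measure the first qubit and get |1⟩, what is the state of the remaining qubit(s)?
0.1952|01⟩ + 0.9808|11⟩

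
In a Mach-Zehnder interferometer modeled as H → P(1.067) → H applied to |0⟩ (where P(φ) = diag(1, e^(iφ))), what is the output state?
(0.7414 + 0.4379i)|0⟩ + (0.2586 - 0.4379i)|1⟩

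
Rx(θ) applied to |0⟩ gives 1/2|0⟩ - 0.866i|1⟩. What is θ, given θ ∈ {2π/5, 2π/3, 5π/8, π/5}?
2π/3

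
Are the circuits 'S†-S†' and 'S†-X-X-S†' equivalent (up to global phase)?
Yes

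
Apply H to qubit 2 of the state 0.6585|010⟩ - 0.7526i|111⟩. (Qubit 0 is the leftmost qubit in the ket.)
0.4656|010⟩ + 0.4656|011⟩ - 0.5322i|110⟩ + 0.5322i|111⟩

H on qubit 2 mixes each pair of kets that differ only in qubit 2: amplitudes (a, b) of (|…0…⟩, |…1…⟩) become ((a + b)/√2, (a − b)/√2). Kets absent from the input have amplitude 0.
(|010⟩, |011⟩): (a, b) = (0.6585, 0) → (0.4656, 0.4656)
(|110⟩, |111⟩): (a, b) = (0, -0.7526i) → (-0.5322i, 0.5322i)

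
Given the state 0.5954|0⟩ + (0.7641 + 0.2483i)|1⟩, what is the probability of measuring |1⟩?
0.6455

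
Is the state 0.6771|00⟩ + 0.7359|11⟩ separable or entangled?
Entangled

Writing the state as a|00⟩ + b|01⟩ + c|10⟩ + d|11⟩, it is a product state iff ad − bc = 0.
Here (a, b, c, d) = (0.6771, 0, 0, 0.7359): ad − bc = (0.6771)(0.7359) − (0)(0) = 0.4983 ≠ 0, so the state is entangled.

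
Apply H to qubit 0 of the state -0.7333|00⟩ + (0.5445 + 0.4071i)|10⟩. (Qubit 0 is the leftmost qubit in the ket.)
(-0.1335 + 0.2879i)|00⟩ + (-0.9035 - 0.2879i)|10⟩

H on qubit 0 mixes each pair of kets that differ only in qubit 0: amplitudes (a, b) of (|…0…⟩, |…1…⟩) become ((a + b)/√2, (a − b)/√2). Kets absent from the input have amplitude 0.
(|00⟩, |10⟩): (a, b) = (-0.7333, (0.5445 + 0.4071i)) → ((-0.1335 + 0.2879i), (-0.9035 - 0.2879i))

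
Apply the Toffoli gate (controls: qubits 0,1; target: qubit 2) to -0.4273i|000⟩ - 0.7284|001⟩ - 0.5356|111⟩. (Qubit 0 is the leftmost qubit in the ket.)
-0.4273i|000⟩ - 0.7284|001⟩ - 0.5356|110⟩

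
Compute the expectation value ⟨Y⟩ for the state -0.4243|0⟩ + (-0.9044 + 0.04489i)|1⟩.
-0.03809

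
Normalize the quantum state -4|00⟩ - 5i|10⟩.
-0.6247|00⟩ - 0.7809i|10⟩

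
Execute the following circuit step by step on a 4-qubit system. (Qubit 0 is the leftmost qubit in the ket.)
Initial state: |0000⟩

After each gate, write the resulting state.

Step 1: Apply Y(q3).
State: i|0001⟩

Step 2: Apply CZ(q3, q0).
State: i|0001⟩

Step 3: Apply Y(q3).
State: |0000⟩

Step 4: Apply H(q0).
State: 1/√2|0000⟩ + 1/√2|1000⟩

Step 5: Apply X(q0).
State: 1/√2|0000⟩ + 1/√2|1000⟩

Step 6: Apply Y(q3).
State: (1/√2)i|0001⟩ + (1/√2)i|1001⟩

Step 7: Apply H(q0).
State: i|0001⟩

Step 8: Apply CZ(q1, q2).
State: i|0001⟩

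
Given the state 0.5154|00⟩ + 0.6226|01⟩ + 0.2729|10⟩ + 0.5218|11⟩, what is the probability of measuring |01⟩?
0.3876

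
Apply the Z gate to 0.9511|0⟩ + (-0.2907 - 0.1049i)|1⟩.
0.9511|0⟩ + (0.2907 + 0.1049i)|1⟩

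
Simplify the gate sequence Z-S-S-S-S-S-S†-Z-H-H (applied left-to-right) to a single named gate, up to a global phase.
I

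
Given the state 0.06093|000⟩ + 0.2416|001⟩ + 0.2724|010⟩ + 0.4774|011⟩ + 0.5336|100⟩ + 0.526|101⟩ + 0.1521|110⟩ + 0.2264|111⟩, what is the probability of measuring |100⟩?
0.2847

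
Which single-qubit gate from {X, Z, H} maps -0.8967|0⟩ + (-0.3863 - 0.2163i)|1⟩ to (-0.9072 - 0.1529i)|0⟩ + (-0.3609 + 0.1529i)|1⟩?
H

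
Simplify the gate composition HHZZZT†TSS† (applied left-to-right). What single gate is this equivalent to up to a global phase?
Z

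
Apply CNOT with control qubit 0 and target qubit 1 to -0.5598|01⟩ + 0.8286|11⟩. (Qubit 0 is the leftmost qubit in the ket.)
-0.5598|01⟩ + 0.8286|10⟩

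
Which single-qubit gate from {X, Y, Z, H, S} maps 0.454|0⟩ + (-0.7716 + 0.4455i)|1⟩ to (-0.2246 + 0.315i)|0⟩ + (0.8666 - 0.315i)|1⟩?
H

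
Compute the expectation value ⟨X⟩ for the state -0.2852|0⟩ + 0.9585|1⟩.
-0.5467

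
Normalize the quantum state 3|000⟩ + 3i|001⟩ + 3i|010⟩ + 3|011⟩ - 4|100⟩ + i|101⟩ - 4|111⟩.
0.3612|000⟩ + 0.3612i|001⟩ + 0.3612i|010⟩ + 0.3612|011⟩ - 0.4815|100⟩ + 0.1204i|101⟩ - 0.4815|111⟩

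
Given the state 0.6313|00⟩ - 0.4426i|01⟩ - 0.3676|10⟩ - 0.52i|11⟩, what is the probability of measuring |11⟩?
0.2704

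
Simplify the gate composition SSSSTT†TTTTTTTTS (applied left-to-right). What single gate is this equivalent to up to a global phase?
S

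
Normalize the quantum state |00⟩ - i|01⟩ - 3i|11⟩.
0.3015|00⟩ - 0.3015i|01⟩ - 0.9045i|11⟩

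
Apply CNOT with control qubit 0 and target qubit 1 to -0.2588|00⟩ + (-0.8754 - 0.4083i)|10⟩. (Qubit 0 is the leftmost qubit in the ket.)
-0.2588|00⟩ + (-0.8754 - 0.4083i)|11⟩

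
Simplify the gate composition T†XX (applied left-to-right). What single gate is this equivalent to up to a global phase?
T†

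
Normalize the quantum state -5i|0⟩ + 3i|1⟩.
-0.8575i|0⟩ + 0.5145i|1⟩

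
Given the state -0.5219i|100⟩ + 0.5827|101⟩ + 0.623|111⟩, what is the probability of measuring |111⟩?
0.3881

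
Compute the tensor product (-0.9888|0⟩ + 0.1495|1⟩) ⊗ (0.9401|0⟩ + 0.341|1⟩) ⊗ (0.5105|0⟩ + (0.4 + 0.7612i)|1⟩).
-0.4745|000⟩ + (-0.3718 - 0.7076i)|001⟩ - 0.1721|010⟩ + (-0.1349 - 0.2567i)|011⟩ + 0.07175|100⟩ + (0.05622 + 0.107i)|101⟩ + 0.02603|110⟩ + (0.02039 + 0.03881i)|111⟩

amp(|b₁b₂…⟩) = product of the factor amplitudes for bits b₁, b₂, …; only kets whose every factor amplitude is nonzero survive.
|000⟩: (-0.9888)(0.9401)(0.5105) = -0.4745
|001⟩: (-0.9888)(0.9401)(0.4 + 0.7612i) = (-0.3718 - 0.7076i)
|010⟩: (-0.9888)(0.341)(0.5105) = -0.1721
|011⟩: (-0.9888)(0.341)(0.4 + 0.7612i) = (-0.1349 - 0.2567i)
|100⟩: (0.1495)(0.9401)(0.5105) = 0.07175
|101⟩: (0.1495)(0.9401)(0.4 + 0.7612i) = (0.05622 + 0.107i)
|110⟩: (0.1495)(0.341)(0.5105) = 0.02603
|111⟩: (0.1495)(0.341)(0.4 + 0.7612i) = (0.02039 + 0.03881i)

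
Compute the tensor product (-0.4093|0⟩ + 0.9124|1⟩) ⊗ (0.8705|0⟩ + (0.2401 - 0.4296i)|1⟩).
-0.3563|00⟩ + (-0.09827 + 0.1758i)|01⟩ + 0.7942|10⟩ + (0.2191 - 0.392i)|11⟩

amp(|b₁b₂…⟩) = product of the factor amplitudes for bits b₁, b₂, …; only kets whose every factor amplitude is nonzero survive.
|00⟩: (-0.4093)(0.8705) = -0.3563
|01⟩: (-0.4093)(0.2401 - 0.4296i) = (-0.09827 + 0.1758i)
|10⟩: (0.9124)(0.8705) = 0.7942
|11⟩: (0.9124)(0.2401 - 0.4296i) = (0.2191 - 0.392i)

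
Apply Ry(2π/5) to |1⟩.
-0.5878|0⟩ + 0.809|1⟩

Ry(2π/5) = [[cos(θ/2), −sin(θ/2)], [sin(θ/2), cos(θ/2)]]; θ = 2π/5, cos(θ/2) ≈ 0.809017, sin(θ/2) ≈ 0.587785.
With a = amp(|0⟩) = 0 and b = amp(|1⟩) = 1:
new amp(|0⟩) = (0.809017)·a + (-0.587785)·b = -0.5878
new amp(|1⟩) = (0.587785)·a + (0.809017)·b = 0.809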